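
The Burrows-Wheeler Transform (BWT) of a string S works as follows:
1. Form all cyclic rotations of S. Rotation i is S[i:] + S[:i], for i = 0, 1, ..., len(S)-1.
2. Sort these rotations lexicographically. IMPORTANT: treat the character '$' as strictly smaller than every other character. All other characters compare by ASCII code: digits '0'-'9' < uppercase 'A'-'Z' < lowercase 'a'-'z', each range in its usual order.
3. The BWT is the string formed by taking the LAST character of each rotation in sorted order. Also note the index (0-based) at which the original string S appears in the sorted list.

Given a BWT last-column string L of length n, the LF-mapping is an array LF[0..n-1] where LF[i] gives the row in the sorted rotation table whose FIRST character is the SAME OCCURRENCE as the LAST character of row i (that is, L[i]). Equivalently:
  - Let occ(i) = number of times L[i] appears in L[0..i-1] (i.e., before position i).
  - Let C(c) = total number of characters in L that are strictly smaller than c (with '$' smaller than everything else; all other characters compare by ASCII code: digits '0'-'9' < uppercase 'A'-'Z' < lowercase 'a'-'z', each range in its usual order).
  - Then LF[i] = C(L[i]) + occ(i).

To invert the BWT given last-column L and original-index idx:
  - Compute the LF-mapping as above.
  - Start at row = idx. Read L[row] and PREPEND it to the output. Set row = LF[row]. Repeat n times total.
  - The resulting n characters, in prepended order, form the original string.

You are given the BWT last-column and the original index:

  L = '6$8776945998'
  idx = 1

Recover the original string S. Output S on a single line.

Answer: 48589997676$

Derivation:
LF mapping: 3 0 7 5 6 4 9 1 2 10 11 8
Walk LF starting at row 1, prepending L[row]:
  step 1: row=1, L[1]='$', prepend. Next row=LF[1]=0
  step 2: row=0, L[0]='6', prepend. Next row=LF[0]=3
  step 3: row=3, L[3]='7', prepend. Next row=LF[3]=5
  step 4: row=5, L[5]='6', prepend. Next row=LF[5]=4
  step 5: row=4, L[4]='7', prepend. Next row=LF[4]=6
  step 6: row=6, L[6]='9', prepend. Next row=LF[6]=9
  step 7: row=9, L[9]='9', prepend. Next row=LF[9]=10
  step 8: row=10, L[10]='9', prepend. Next row=LF[10]=11
  step 9: row=11, L[11]='8', prepend. Next row=LF[11]=8
  step 10: row=8, L[8]='5', prepend. Next row=LF[8]=2
  step 11: row=2, L[2]='8', prepend. Next row=LF[2]=7
  step 12: row=7, L[7]='4', prepend. Next row=LF[7]=1
Reversed output: 48589997676$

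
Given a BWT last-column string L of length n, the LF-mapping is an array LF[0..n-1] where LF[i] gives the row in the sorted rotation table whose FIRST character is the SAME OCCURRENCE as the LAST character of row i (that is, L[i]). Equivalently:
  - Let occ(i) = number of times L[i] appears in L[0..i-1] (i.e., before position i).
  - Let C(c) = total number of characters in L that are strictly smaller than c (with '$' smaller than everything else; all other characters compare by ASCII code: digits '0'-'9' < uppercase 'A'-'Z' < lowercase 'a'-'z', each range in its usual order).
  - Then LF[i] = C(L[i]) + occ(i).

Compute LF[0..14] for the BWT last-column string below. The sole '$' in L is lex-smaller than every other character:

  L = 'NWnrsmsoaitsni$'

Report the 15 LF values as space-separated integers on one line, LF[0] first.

Char counts: '$':1, 'N':1, 'W':1, 'a':1, 'i':2, 'm':1, 'n':2, 'o':1, 'r':1, 's':3, 't':1
C (first-col start): C('$')=0, C('N')=1, C('W')=2, C('a')=3, C('i')=4, C('m')=6, C('n')=7, C('o')=9, C('r')=10, C('s')=11, C('t')=14
L[0]='N': occ=0, LF[0]=C('N')+0=1+0=1
L[1]='W': occ=0, LF[1]=C('W')+0=2+0=2
L[2]='n': occ=0, LF[2]=C('n')+0=7+0=7
L[3]='r': occ=0, LF[3]=C('r')+0=10+0=10
L[4]='s': occ=0, LF[4]=C('s')+0=11+0=11
L[5]='m': occ=0, LF[5]=C('m')+0=6+0=6
L[6]='s': occ=1, LF[6]=C('s')+1=11+1=12
L[7]='o': occ=0, LF[7]=C('o')+0=9+0=9
L[8]='a': occ=0, LF[8]=C('a')+0=3+0=3
L[9]='i': occ=0, LF[9]=C('i')+0=4+0=4
L[10]='t': occ=0, LF[10]=C('t')+0=14+0=14
L[11]='s': occ=2, LF[11]=C('s')+2=11+2=13
L[12]='n': occ=1, LF[12]=C('n')+1=7+1=8
L[13]='i': occ=1, LF[13]=C('i')+1=4+1=5
L[14]='$': occ=0, LF[14]=C('$')+0=0+0=0

Answer: 1 2 7 10 11 6 12 9 3 4 14 13 8 5 0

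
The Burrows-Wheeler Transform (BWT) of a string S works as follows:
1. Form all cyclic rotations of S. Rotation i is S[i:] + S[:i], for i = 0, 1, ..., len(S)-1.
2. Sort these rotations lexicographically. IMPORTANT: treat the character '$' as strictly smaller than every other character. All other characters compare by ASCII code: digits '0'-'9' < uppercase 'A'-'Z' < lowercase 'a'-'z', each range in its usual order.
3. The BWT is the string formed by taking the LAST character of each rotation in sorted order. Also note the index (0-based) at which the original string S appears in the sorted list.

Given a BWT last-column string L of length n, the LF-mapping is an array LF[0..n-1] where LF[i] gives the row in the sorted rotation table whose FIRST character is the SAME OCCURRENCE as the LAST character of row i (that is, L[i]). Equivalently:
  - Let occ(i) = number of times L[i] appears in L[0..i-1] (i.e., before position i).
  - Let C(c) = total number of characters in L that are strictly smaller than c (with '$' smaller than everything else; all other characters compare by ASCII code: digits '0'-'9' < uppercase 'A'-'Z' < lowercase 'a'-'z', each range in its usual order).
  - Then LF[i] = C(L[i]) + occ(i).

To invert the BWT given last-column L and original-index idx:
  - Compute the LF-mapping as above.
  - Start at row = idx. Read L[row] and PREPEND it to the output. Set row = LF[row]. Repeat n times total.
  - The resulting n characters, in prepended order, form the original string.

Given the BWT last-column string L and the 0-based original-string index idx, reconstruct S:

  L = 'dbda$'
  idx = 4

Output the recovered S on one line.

LF mapping: 3 2 4 1 0
Walk LF starting at row 4, prepending L[row]:
  step 1: row=4, L[4]='$', prepend. Next row=LF[4]=0
  step 2: row=0, L[0]='d', prepend. Next row=LF[0]=3
  step 3: row=3, L[3]='a', prepend. Next row=LF[3]=1
  step 4: row=1, L[1]='b', prepend. Next row=LF[1]=2
  step 5: row=2, L[2]='d', prepend. Next row=LF[2]=4
Reversed output: dbad$

Answer: dbad$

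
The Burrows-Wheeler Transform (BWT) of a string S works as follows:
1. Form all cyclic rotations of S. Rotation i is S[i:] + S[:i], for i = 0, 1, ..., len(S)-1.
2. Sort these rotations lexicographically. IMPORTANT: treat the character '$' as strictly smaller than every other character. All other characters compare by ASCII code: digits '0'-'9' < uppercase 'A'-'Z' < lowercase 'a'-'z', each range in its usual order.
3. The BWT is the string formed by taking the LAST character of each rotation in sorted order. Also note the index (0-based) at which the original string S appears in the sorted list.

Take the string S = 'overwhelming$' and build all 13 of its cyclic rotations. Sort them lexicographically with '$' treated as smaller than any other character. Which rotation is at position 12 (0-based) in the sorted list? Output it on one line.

All 13 rotations (rotation i = S[i:]+S[:i]):
  rot[0] = overwhelming$
  rot[1] = verwhelming$o
  rot[2] = erwhelming$ov
  rot[3] = rwhelming$ove
  rot[4] = whelming$over
  rot[5] = helming$overw
  rot[6] = elming$overwh
  rot[7] = lming$overwhe
  rot[8] = ming$overwhel
  rot[9] = ing$overwhelm
  rot[10] = ng$overwhelmi
  rot[11] = g$overwhelmin
  rot[12] = $overwhelming
Sorted (with $ < everything):
  sorted[0] = $overwhelming
  sorted[1] = elming$overwh
  sorted[2] = erwhelming$ov
  sorted[3] = g$overwhelmin
  sorted[4] = helming$overw
  sorted[5] = ing$overwhelm
  sorted[6] = lming$overwhe
  sorted[7] = ming$overwhel
  sorted[8] = ng$overwhelmi
  sorted[9] = overwhelming$
  sorted[10] = rwhelming$ove
  sorted[11] = verwhelming$o
  sorted[12] = whelming$over
sorted[12] = whelming$over

Answer: whelming$over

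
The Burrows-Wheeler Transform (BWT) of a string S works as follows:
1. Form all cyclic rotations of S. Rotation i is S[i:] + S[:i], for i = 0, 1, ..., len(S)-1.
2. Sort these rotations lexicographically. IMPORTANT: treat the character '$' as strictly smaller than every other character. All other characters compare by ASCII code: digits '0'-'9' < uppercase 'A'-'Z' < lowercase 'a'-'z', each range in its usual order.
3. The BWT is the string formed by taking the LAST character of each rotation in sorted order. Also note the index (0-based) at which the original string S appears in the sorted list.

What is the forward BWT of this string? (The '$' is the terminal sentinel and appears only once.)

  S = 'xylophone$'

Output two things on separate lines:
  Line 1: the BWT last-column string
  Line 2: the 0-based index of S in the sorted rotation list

All 10 rotations (rotation i = S[i:]+S[:i]):
  rot[0] = xylophone$
  rot[1] = ylophone$x
  rot[2] = lophone$xy
  rot[3] = ophone$xyl
  rot[4] = phone$xylo
  rot[5] = hone$xylop
  rot[6] = one$xyloph
  rot[7] = ne$xylopho
  rot[8] = e$xylophon
  rot[9] = $xylophone
Sorted (with $ < everything):
  sorted[0] = $xylophone  (last char: 'e')
  sorted[1] = e$xylophon  (last char: 'n')
  sorted[2] = hone$xylop  (last char: 'p')
  sorted[3] = lophone$xy  (last char: 'y')
  sorted[4] = ne$xylopho  (last char: 'o')
  sorted[5] = one$xyloph  (last char: 'h')
  sorted[6] = ophone$xyl  (last char: 'l')
  sorted[7] = phone$xylo  (last char: 'o')
  sorted[8] = xylophone$  (last char: '$')
  sorted[9] = ylophone$x  (last char: 'x')
Last column: enpyohlo$x
Original string S is at sorted index 8

Answer: enpyohlo$x
8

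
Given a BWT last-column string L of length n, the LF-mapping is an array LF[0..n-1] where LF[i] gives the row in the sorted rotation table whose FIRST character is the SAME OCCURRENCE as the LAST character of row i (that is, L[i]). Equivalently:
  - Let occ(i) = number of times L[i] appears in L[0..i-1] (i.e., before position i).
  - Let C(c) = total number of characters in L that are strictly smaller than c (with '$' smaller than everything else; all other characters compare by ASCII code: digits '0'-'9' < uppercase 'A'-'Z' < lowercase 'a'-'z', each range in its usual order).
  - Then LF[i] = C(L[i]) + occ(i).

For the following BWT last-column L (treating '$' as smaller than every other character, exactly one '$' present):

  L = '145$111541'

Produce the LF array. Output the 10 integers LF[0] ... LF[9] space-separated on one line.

Char counts: '$':1, '1':5, '4':2, '5':2
C (first-col start): C('$')=0, C('1')=1, C('4')=6, C('5')=8
L[0]='1': occ=0, LF[0]=C('1')+0=1+0=1
L[1]='4': occ=0, LF[1]=C('4')+0=6+0=6
L[2]='5': occ=0, LF[2]=C('5')+0=8+0=8
L[3]='$': occ=0, LF[3]=C('$')+0=0+0=0
L[4]='1': occ=1, LF[4]=C('1')+1=1+1=2
L[5]='1': occ=2, LF[5]=C('1')+2=1+2=3
L[6]='1': occ=3, LF[6]=C('1')+3=1+3=4
L[7]='5': occ=1, LF[7]=C('5')+1=8+1=9
L[8]='4': occ=1, LF[8]=C('4')+1=6+1=7
L[9]='1': occ=4, LF[9]=C('1')+4=1+4=5

Answer: 1 6 8 0 2 3 4 9 7 5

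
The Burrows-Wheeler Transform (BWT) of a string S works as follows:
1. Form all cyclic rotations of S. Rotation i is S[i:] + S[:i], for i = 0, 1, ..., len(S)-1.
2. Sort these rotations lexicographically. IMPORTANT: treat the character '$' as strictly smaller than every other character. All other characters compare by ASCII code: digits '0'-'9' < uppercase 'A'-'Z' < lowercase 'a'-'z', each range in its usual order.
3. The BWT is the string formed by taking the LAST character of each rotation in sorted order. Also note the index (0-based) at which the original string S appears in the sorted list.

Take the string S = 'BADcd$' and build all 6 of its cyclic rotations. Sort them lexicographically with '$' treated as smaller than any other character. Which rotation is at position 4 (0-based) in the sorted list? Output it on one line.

Answer: cd$BAD

Derivation:
All 6 rotations (rotation i = S[i:]+S[:i]):
  rot[0] = BADcd$
  rot[1] = ADcd$B
  rot[2] = Dcd$BA
  rot[3] = cd$BAD
  rot[4] = d$BADc
  rot[5] = $BADcd
Sorted (with $ < everything):
  sorted[0] = $BADcd
  sorted[1] = ADcd$B
  sorted[2] = BADcd$
  sorted[3] = Dcd$BA
  sorted[4] = cd$BAD
  sorted[5] = d$BADc
sorted[4] = cd$BAD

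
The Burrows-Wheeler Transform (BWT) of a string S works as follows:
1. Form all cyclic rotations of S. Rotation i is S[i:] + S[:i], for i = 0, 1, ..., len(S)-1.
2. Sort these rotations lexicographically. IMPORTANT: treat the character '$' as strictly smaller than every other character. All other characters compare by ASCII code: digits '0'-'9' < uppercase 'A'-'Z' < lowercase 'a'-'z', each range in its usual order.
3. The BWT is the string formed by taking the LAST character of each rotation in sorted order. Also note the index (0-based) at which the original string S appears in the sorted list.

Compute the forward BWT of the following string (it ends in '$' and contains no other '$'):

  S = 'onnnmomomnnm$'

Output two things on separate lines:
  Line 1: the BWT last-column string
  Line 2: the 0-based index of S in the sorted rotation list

Answer: mnoonnnmnomm$
12

Derivation:
All 13 rotations (rotation i = S[i:]+S[:i]):
  rot[0] = onnnmomomnnm$
  rot[1] = nnnmomomnnm$o
  rot[2] = nnmomomnnm$on
  rot[3] = nmomomnnm$onn
  rot[4] = momomnnm$onnn
  rot[5] = omomnnm$onnnm
  rot[6] = momnnm$onnnmo
  rot[7] = omnnm$onnnmom
  rot[8] = mnnm$onnnmomo
  rot[9] = nnm$onnnmomom
  rot[10] = nm$onnnmomomn
  rot[11] = m$onnnmomomnn
  rot[12] = $onnnmomomnnm
Sorted (with $ < everything):
  sorted[0] = $onnnmomomnnm  (last char: 'm')
  sorted[1] = m$onnnmomomnn  (last char: 'n')
  sorted[2] = mnnm$onnnmomo  (last char: 'o')
  sorted[3] = momnnm$onnnmo  (last char: 'o')
  sorted[4] = momomnnm$onnn  (last char: 'n')
  sorted[5] = nm$onnnmomomn  (last char: 'n')
  sorted[6] = nmomomnnm$onn  (last char: 'n')
  sorted[7] = nnm$onnnmomom  (last char: 'm')
  sorted[8] = nnmomomnnm$on  (last char: 'n')
  sorted[9] = nnnmomomnnm$o  (last char: 'o')
  sorted[10] = omnnm$onnnmom  (last char: 'm')
  sorted[11] = omomnnm$onnnm  (last char: 'm')
  sorted[12] = onnnmomomnnm$  (last char: '$')
Last column: mnoonnnmnomm$
Original string S is at sorted index 12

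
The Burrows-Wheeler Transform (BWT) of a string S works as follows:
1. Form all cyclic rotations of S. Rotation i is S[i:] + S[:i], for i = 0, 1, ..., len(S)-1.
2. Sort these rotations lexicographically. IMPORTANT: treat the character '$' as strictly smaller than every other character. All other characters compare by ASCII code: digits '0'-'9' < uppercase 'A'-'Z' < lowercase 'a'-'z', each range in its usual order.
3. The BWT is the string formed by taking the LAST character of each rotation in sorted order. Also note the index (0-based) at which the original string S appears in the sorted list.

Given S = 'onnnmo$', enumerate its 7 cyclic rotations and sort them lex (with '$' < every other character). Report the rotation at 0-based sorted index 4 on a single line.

All 7 rotations (rotation i = S[i:]+S[:i]):
  rot[0] = onnnmo$
  rot[1] = nnnmo$o
  rot[2] = nnmo$on
  rot[3] = nmo$onn
  rot[4] = mo$onnn
  rot[5] = o$onnnm
  rot[6] = $onnnmo
Sorted (with $ < everything):
  sorted[0] = $onnnmo
  sorted[1] = mo$onnn
  sorted[2] = nmo$onn
  sorted[3] = nnmo$on
  sorted[4] = nnnmo$o
  sorted[5] = o$onnnm
  sorted[6] = onnnmo$
sorted[4] = nnnmo$o

Answer: nnnmo$o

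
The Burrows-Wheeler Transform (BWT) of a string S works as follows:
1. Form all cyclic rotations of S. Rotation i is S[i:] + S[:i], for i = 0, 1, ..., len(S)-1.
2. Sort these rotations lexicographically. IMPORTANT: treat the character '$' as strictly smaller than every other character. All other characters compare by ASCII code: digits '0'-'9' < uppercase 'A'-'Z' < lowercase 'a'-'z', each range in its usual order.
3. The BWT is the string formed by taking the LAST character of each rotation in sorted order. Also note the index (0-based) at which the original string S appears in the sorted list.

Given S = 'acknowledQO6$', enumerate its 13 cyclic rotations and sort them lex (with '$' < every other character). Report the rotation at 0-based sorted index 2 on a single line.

All 13 rotations (rotation i = S[i:]+S[:i]):
  rot[0] = acknowledQO6$
  rot[1] = cknowledQO6$a
  rot[2] = knowledQO6$ac
  rot[3] = nowledQO6$ack
  rot[4] = owledQO6$ackn
  rot[5] = wledQO6$ackno
  rot[6] = ledQO6$acknow
  rot[7] = edQO6$acknowl
  rot[8] = dQO6$acknowle
  rot[9] = QO6$acknowled
  rot[10] = O6$acknowledQ
  rot[11] = 6$acknowledQO
  rot[12] = $acknowledQO6
Sorted (with $ < everything):
  sorted[0] = $acknowledQO6
  sorted[1] = 6$acknowledQO
  sorted[2] = O6$acknowledQ
  sorted[3] = QO6$acknowled
  sorted[4] = acknowledQO6$
  sorted[5] = cknowledQO6$a
  sorted[6] = dQO6$acknowle
  sorted[7] = edQO6$acknowl
  sorted[8] = knowledQO6$ac
  sorted[9] = ledQO6$acknow
  sorted[10] = nowledQO6$ack
  sorted[11] = owledQO6$ackn
  sorted[12] = wledQO6$ackno
sorted[2] = O6$acknowledQ

Answer: O6$acknowledQ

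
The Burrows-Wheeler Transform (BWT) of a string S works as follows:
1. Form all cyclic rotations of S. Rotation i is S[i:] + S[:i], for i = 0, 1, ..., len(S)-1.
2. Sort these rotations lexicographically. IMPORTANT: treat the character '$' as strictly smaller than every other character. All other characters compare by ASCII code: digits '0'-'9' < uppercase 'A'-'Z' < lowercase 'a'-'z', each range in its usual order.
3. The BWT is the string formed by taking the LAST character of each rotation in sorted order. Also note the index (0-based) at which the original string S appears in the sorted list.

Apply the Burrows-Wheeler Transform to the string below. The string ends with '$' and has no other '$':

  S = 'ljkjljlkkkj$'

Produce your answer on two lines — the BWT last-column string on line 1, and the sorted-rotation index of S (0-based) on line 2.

All 12 rotations (rotation i = S[i:]+S[:i]):
  rot[0] = ljkjljlkkkj$
  rot[1] = jkjljlkkkj$l
  rot[2] = kjljlkkkj$lj
  rot[3] = jljlkkkj$ljk
  rot[4] = ljlkkkj$ljkj
  rot[5] = jlkkkj$ljkjl
  rot[6] = lkkkj$ljkjlj
  rot[7] = kkkj$ljkjljl
  rot[8] = kkj$ljkjljlk
  rot[9] = kj$ljkjljlkk
  rot[10] = j$ljkjljlkkk
  rot[11] = $ljkjljlkkkj
Sorted (with $ < everything):
  sorted[0] = $ljkjljlkkkj  (last char: 'j')
  sorted[1] = j$ljkjljlkkk  (last char: 'k')
  sorted[2] = jkjljlkkkj$l  (last char: 'l')
  sorted[3] = jljlkkkj$ljk  (last char: 'k')
  sorted[4] = jlkkkj$ljkjl  (last char: 'l')
  sorted[5] = kj$ljkjljlkk  (last char: 'k')
  sorted[6] = kjljlkkkj$lj  (last char: 'j')
  sorted[7] = kkj$ljkjljlk  (last char: 'k')
  sorted[8] = kkkj$ljkjljl  (last char: 'l')
  sorted[9] = ljkjljlkkkj$  (last char: '$')
  sorted[10] = ljlkkkj$ljkj  (last char: 'j')
  sorted[11] = lkkkj$ljkjlj  (last char: 'j')
Last column: jklklkjkl$jj
Original string S is at sorted index 9

Answer: jklklkjkl$jj
9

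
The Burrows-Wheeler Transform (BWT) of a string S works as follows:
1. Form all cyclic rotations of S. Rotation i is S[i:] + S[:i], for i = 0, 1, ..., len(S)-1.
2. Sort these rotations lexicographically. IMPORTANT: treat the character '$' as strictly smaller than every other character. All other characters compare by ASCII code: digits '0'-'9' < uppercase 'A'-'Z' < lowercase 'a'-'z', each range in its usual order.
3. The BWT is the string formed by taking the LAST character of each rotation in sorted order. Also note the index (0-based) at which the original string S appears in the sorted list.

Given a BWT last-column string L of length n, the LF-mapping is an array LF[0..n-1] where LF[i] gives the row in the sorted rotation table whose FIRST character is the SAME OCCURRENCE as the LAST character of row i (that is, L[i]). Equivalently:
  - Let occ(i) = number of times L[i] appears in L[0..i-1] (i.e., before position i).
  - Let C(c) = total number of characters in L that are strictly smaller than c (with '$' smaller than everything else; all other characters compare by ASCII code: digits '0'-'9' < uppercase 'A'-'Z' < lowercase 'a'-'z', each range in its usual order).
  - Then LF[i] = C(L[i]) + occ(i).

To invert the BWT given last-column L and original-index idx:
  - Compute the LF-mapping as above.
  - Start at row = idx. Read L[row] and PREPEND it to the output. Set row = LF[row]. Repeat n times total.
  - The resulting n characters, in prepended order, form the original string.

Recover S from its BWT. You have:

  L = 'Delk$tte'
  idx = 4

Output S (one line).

LF mapping: 1 2 5 4 0 6 7 3
Walk LF starting at row 4, prepending L[row]:
  step 1: row=4, L[4]='$', prepend. Next row=LF[4]=0
  step 2: row=0, L[0]='D', prepend. Next row=LF[0]=1
  step 3: row=1, L[1]='e', prepend. Next row=LF[1]=2
  step 4: row=2, L[2]='l', prepend. Next row=LF[2]=5
  step 5: row=5, L[5]='t', prepend. Next row=LF[5]=6
  step 6: row=6, L[6]='t', prepend. Next row=LF[6]=7
  step 7: row=7, L[7]='e', prepend. Next row=LF[7]=3
  step 8: row=3, L[3]='k', prepend. Next row=LF[3]=4
Reversed output: kettleD$

Answer: kettleD$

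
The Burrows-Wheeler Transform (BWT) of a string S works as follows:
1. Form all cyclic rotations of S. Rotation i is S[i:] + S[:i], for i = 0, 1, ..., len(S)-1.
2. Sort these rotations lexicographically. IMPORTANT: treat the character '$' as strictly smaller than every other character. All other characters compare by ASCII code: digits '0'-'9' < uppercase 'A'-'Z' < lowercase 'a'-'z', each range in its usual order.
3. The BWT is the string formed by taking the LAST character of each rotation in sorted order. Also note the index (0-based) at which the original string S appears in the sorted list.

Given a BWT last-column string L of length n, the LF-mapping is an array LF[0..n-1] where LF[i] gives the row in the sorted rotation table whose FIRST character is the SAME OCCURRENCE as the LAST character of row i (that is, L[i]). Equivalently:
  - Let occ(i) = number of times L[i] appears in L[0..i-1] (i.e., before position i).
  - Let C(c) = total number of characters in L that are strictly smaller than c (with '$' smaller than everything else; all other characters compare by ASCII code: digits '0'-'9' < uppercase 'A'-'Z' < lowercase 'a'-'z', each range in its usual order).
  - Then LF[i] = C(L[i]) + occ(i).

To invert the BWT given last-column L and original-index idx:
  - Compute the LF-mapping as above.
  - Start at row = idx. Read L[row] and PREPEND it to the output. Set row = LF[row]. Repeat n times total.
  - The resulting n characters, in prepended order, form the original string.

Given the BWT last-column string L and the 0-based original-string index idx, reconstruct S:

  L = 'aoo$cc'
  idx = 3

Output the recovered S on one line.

Answer: cocoa$

Derivation:
LF mapping: 1 4 5 0 2 3
Walk LF starting at row 3, prepending L[row]:
  step 1: row=3, L[3]='$', prepend. Next row=LF[3]=0
  step 2: row=0, L[0]='a', prepend. Next row=LF[0]=1
  step 3: row=1, L[1]='o', prepend. Next row=LF[1]=4
  step 4: row=4, L[4]='c', prepend. Next row=LF[4]=2
  step 5: row=2, L[2]='o', prepend. Next row=LF[2]=5
  step 6: row=5, L[5]='c', prepend. Next row=LF[5]=3
Reversed output: cocoa$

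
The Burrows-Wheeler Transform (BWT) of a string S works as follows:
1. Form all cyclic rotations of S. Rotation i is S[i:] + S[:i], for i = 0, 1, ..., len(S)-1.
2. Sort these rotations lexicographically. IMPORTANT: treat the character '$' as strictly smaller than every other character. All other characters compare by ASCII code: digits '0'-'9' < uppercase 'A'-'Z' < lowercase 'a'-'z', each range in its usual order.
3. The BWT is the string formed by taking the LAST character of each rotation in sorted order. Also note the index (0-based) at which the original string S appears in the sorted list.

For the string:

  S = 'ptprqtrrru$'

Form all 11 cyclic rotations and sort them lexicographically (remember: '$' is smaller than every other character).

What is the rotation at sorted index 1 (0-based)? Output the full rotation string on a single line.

Answer: prqtrrru$pt

Derivation:
All 11 rotations (rotation i = S[i:]+S[:i]):
  rot[0] = ptprqtrrru$
  rot[1] = tprqtrrru$p
  rot[2] = prqtrrru$pt
  rot[3] = rqtrrru$ptp
  rot[4] = qtrrru$ptpr
  rot[5] = trrru$ptprq
  rot[6] = rrru$ptprqt
  rot[7] = rru$ptprqtr
  rot[8] = ru$ptprqtrr
  rot[9] = u$ptprqtrrr
  rot[10] = $ptprqtrrru
Sorted (with $ < everything):
  sorted[0] = $ptprqtrrru
  sorted[1] = prqtrrru$pt
  sorted[2] = ptprqtrrru$
  sorted[3] = qtrrru$ptpr
  sorted[4] = rqtrrru$ptp
  sorted[5] = rrru$ptprqt
  sorted[6] = rru$ptprqtr
  sorted[7] = ru$ptprqtrr
  sorted[8] = tprqtrrru$p
  sorted[9] = trrru$ptprq
  sorted[10] = u$ptprqtrrr
sorted[1] = prqtrrru$pt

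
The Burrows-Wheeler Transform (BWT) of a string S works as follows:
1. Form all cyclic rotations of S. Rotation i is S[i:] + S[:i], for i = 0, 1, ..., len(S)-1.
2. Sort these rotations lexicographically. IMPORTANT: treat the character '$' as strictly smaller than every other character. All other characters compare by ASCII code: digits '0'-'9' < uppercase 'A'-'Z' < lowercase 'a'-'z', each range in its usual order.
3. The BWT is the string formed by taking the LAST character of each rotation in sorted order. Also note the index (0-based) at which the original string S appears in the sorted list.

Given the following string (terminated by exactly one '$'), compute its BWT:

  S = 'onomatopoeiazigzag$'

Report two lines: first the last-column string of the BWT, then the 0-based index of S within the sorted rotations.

All 19 rotations (rotation i = S[i:]+S[:i]):
  rot[0] = onomatopoeiazigzag$
  rot[1] = nomatopoeiazigzag$o
  rot[2] = omatopoeiazigzag$on
  rot[3] = matopoeiazigzag$ono
  rot[4] = atopoeiazigzag$onom
  rot[5] = topoeiazigzag$onoma
  rot[6] = opoeiazigzag$onomat
  rot[7] = poeiazigzag$onomato
  rot[8] = oeiazigzag$onomatop
  rot[9] = eiazigzag$onomatopo
  rot[10] = iazigzag$onomatopoe
  rot[11] = azigzag$onomatopoei
  rot[12] = zigzag$onomatopoeia
  rot[13] = igzag$onomatopoeiaz
  rot[14] = gzag$onomatopoeiazi
  rot[15] = zag$onomatopoeiazig
  rot[16] = ag$onomatopoeiazigz
  rot[17] = g$onomatopoeiazigza
  rot[18] = $onomatopoeiazigzag
Sorted (with $ < everything):
  sorted[0] = $onomatopoeiazigzag  (last char: 'g')
  sorted[1] = ag$onomatopoeiazigz  (last char: 'z')
  sorted[2] = atopoeiazigzag$onom  (last char: 'm')
  sorted[3] = azigzag$onomatopoei  (last char: 'i')
  sorted[4] = eiazigzag$onomatopo  (last char: 'o')
  sorted[5] = g$onomatopoeiazigza  (last char: 'a')
  sorted[6] = gzag$onomatopoeiazi  (last char: 'i')
  sorted[7] = iazigzag$onomatopoe  (last char: 'e')
  sorted[8] = igzag$onomatopoeiaz  (last char: 'z')
  sorted[9] = matopoeiazigzag$ono  (last char: 'o')
  sorted[10] = nomatopoeiazigzag$o  (last char: 'o')
  sorted[11] = oeiazigzag$onomatop  (last char: 'p')
  sorted[12] = omatopoeiazigzag$on  (last char: 'n')
  sorted[13] = onomatopoeiazigzag$  (last char: '$')
  sorted[14] = opoeiazigzag$onomat  (last char: 't')
  sorted[15] = poeiazigzag$onomato  (last char: 'o')
  sorted[16] = topoeiazigzag$onoma  (last char: 'a')
  sorted[17] = zag$onomatopoeiazig  (last char: 'g')
  sorted[18] = zigzag$onomatopoeia  (last char: 'a')
Last column: gzmioaiezoopn$toaga
Original string S is at sorted index 13

Answer: gzmioaiezoopn$toaga
13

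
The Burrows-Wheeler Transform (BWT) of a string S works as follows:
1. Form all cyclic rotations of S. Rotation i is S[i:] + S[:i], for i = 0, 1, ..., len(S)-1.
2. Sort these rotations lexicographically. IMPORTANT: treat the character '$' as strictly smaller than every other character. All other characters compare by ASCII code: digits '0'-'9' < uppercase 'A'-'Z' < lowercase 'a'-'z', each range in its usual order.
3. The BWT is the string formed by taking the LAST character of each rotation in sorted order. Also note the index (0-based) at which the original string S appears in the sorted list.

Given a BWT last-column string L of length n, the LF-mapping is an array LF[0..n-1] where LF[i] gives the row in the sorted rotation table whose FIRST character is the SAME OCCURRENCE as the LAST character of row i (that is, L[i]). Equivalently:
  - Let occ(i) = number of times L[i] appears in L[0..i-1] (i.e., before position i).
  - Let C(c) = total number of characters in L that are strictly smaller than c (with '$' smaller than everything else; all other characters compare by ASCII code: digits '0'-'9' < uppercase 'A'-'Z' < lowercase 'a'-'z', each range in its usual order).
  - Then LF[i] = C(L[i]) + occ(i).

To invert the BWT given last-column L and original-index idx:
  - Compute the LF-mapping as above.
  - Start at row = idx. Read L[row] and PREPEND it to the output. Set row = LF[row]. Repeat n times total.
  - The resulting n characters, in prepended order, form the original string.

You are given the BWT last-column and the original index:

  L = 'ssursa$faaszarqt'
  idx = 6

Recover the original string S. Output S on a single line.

LF mapping: 9 10 14 7 11 1 0 5 2 3 12 15 4 8 6 13
Walk LF starting at row 6, prepending L[row]:
  step 1: row=6, L[6]='$', prepend. Next row=LF[6]=0
  step 2: row=0, L[0]='s', prepend. Next row=LF[0]=9
  step 3: row=9, L[9]='a', prepend. Next row=LF[9]=3
  step 4: row=3, L[3]='r', prepend. Next row=LF[3]=7
  step 5: row=7, L[7]='f', prepend. Next row=LF[7]=5
  step 6: row=5, L[5]='a', prepend. Next row=LF[5]=1
  step 7: row=1, L[1]='s', prepend. Next row=LF[1]=10
  step 8: row=10, L[10]='s', prepend. Next row=LF[10]=12
  step 9: row=12, L[12]='a', prepend. Next row=LF[12]=4
  step 10: row=4, L[4]='s', prepend. Next row=LF[4]=11
  step 11: row=11, L[11]='z', prepend. Next row=LF[11]=15
  step 12: row=15, L[15]='t', prepend. Next row=LF[15]=13
  step 13: row=13, L[13]='r', prepend. Next row=LF[13]=8
  step 14: row=8, L[8]='a', prepend. Next row=LF[8]=2
  step 15: row=2, L[2]='u', prepend. Next row=LF[2]=14
  step 16: row=14, L[14]='q', prepend. Next row=LF[14]=6
Reversed output: quartzsassafras$

Answer: quartzsassafras$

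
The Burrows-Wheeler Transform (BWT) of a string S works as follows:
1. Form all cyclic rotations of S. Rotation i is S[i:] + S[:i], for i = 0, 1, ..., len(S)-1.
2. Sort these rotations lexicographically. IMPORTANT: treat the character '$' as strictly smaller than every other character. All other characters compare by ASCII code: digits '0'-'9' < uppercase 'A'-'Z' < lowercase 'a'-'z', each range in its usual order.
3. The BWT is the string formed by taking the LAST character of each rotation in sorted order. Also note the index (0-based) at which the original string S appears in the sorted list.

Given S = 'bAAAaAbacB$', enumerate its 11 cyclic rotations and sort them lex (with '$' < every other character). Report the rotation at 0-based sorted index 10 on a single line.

All 11 rotations (rotation i = S[i:]+S[:i]):
  rot[0] = bAAAaAbacB$
  rot[1] = AAAaAbacB$b
  rot[2] = AAaAbacB$bA
  rot[3] = AaAbacB$bAA
  rot[4] = aAbacB$bAAA
  rot[5] = AbacB$bAAAa
  rot[6] = bacB$bAAAaA
  rot[7] = acB$bAAAaAb
  rot[8] = cB$bAAAaAba
  rot[9] = B$bAAAaAbac
  rot[10] = $bAAAaAbacB
Sorted (with $ < everything):
  sorted[0] = $bAAAaAbacB
  sorted[1] = AAAaAbacB$b
  sorted[2] = AAaAbacB$bA
  sorted[3] = AaAbacB$bAA
  sorted[4] = AbacB$bAAAa
  sorted[5] = B$bAAAaAbac
  sorted[6] = aAbacB$bAAA
  sorted[7] = acB$bAAAaAb
  sorted[8] = bAAAaAbacB$
  sorted[9] = bacB$bAAAaA
  sorted[10] = cB$bAAAaAba
sorted[10] = cB$bAAAaAba

Answer: cB$bAAAaAba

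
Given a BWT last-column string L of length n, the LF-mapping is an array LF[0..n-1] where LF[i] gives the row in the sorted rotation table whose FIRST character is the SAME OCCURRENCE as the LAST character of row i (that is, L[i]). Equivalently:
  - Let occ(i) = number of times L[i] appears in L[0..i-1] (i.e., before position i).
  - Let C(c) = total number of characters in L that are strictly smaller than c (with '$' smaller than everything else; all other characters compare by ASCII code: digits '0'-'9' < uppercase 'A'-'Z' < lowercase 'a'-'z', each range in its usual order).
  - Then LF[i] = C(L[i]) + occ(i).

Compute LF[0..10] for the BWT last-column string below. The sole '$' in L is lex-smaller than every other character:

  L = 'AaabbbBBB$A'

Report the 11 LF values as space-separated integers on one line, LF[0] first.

Char counts: '$':1, 'A':2, 'B':3, 'a':2, 'b':3
C (first-col start): C('$')=0, C('A')=1, C('B')=3, C('a')=6, C('b')=8
L[0]='A': occ=0, LF[0]=C('A')+0=1+0=1
L[1]='a': occ=0, LF[1]=C('a')+0=6+0=6
L[2]='a': occ=1, LF[2]=C('a')+1=6+1=7
L[3]='b': occ=0, LF[3]=C('b')+0=8+0=8
L[4]='b': occ=1, LF[4]=C('b')+1=8+1=9
L[5]='b': occ=2, LF[5]=C('b')+2=8+2=10
L[6]='B': occ=0, LF[6]=C('B')+0=3+0=3
L[7]='B': occ=1, LF[7]=C('B')+1=3+1=4
L[8]='B': occ=2, LF[8]=C('B')+2=3+2=5
L[9]='$': occ=0, LF[9]=C('$')+0=0+0=0
L[10]='A': occ=1, LF[10]=C('A')+1=1+1=2

Answer: 1 6 7 8 9 10 3 4 5 0 2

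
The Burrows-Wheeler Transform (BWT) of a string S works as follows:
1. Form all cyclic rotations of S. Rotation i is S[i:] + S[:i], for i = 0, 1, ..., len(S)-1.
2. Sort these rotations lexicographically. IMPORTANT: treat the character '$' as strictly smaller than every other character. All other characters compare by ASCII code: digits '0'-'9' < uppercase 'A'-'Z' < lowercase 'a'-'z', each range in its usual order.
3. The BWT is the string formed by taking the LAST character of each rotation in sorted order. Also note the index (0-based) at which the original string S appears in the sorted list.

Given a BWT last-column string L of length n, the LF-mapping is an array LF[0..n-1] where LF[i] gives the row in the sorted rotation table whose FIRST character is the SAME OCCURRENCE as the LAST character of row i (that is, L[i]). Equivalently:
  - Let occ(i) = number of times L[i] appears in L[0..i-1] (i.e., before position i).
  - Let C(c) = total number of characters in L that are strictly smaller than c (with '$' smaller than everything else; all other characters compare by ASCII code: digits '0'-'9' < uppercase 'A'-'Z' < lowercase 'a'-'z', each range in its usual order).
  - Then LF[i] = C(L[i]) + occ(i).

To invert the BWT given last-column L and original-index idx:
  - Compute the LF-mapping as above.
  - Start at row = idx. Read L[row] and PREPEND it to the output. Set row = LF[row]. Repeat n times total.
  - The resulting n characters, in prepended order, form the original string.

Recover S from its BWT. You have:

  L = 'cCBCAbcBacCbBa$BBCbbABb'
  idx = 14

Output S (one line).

Answer: aaBcBbBCbbbcCABBbCCBAc$

Derivation:
LF mapping: 20 9 3 10 1 15 21 4 13 22 11 16 5 14 0 6 7 12 17 18 2 8 19
Walk LF starting at row 14, prepending L[row]:
  step 1: row=14, L[14]='$', prepend. Next row=LF[14]=0
  step 2: row=0, L[0]='c', prepend. Next row=LF[0]=20
  step 3: row=20, L[20]='A', prepend. Next row=LF[20]=2
  step 4: row=2, L[2]='B', prepend. Next row=LF[2]=3
  step 5: row=3, L[3]='C', prepend. Next row=LF[3]=10
  step 6: row=10, L[10]='C', prepend. Next row=LF[10]=11
  step 7: row=11, L[11]='b', prepend. Next row=LF[11]=16
  step 8: row=16, L[16]='B', prepend. Next row=LF[16]=7
  step 9: row=7, L[7]='B', prepend. Next row=LF[7]=4
  step 10: row=4, L[4]='A', prepend. Next row=LF[4]=1
  step 11: row=1, L[1]='C', prepend. Next row=LF[1]=9
  step 12: row=9, L[9]='c', prepend. Next row=LF[9]=22
  step 13: row=22, L[22]='b', prepend. Next row=LF[22]=19
  step 14: row=19, L[19]='b', prepend. Next row=LF[19]=18
  step 15: row=18, L[18]='b', prepend. Next row=LF[18]=17
  step 16: row=17, L[17]='C', prepend. Next row=LF[17]=12
  step 17: row=12, L[12]='B', prepend. Next row=LF[12]=5
  step 18: row=5, L[5]='b', prepend. Next row=LF[5]=15
  step 19: row=15, L[15]='B', prepend. Next row=LF[15]=6
  step 20: row=6, L[6]='c', prepend. Next row=LF[6]=21
  step 21: row=21, L[21]='B', prepend. Next row=LF[21]=8
  step 22: row=8, L[8]='a', prepend. Next row=LF[8]=13
  step 23: row=13, L[13]='a', prepend. Next row=LF[13]=14
Reversed output: aaBcBbBCbbbcCABBbCCBAc$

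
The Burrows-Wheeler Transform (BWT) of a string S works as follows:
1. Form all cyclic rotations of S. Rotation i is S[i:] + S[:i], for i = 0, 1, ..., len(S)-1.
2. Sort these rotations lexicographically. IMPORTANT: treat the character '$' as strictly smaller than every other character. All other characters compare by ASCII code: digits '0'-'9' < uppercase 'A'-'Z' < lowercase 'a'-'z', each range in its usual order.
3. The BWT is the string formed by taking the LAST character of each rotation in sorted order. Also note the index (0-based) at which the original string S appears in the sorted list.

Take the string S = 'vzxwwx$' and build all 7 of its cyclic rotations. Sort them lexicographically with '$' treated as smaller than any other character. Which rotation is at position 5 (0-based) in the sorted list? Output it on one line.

All 7 rotations (rotation i = S[i:]+S[:i]):
  rot[0] = vzxwwx$
  rot[1] = zxwwx$v
  rot[2] = xwwx$vz
  rot[3] = wwx$vzx
  rot[4] = wx$vzxw
  rot[5] = x$vzxww
  rot[6] = $vzxwwx
Sorted (with $ < everything):
  sorted[0] = $vzxwwx
  sorted[1] = vzxwwx$
  sorted[2] = wwx$vzx
  sorted[3] = wx$vzxw
  sorted[4] = x$vzxww
  sorted[5] = xwwx$vz
  sorted[6] = zxwwx$v
sorted[5] = xwwx$vz

Answer: xwwx$vz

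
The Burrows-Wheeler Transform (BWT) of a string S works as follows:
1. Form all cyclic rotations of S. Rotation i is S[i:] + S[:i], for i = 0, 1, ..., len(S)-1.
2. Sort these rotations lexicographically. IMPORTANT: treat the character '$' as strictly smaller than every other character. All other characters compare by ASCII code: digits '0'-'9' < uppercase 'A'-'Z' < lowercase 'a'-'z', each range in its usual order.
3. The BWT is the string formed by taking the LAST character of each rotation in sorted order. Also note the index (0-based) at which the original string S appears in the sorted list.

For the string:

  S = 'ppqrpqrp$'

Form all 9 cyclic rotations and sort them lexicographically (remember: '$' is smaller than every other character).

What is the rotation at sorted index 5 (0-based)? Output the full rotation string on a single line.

All 9 rotations (rotation i = S[i:]+S[:i]):
  rot[0] = ppqrpqrp$
  rot[1] = pqrpqrp$p
  rot[2] = qrpqrp$pp
  rot[3] = rpqrp$ppq
  rot[4] = pqrp$ppqr
  rot[5] = qrp$ppqrp
  rot[6] = rp$ppqrpq
  rot[7] = p$ppqrpqr
  rot[8] = $ppqrpqrp
Sorted (with $ < everything):
  sorted[0] = $ppqrpqrp
  sorted[1] = p$ppqrpqr
  sorted[2] = ppqrpqrp$
  sorted[3] = pqrp$ppqr
  sorted[4] = pqrpqrp$p
  sorted[5] = qrp$ppqrp
  sorted[6] = qrpqrp$pp
  sorted[7] = rp$ppqrpq
  sorted[8] = rpqrp$ppq
sorted[5] = qrp$ppqrp

Answer: qrp$ppqrp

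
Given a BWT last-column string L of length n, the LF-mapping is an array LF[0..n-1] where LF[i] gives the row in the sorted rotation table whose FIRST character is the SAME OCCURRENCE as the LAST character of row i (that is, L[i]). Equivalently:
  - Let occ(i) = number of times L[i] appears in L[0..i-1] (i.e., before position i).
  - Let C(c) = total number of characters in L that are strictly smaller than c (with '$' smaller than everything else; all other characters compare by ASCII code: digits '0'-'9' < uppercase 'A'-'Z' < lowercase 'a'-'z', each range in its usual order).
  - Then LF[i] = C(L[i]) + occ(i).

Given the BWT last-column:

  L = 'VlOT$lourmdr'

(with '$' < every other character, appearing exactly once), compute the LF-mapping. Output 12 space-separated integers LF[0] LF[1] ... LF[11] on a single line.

Answer: 3 5 1 2 0 6 8 11 9 7 4 10

Derivation:
Char counts: '$':1, 'O':1, 'T':1, 'V':1, 'd':1, 'l':2, 'm':1, 'o':1, 'r':2, 'u':1
C (first-col start): C('$')=0, C('O')=1, C('T')=2, C('V')=3, C('d')=4, C('l')=5, C('m')=7, C('o')=8, C('r')=9, C('u')=11
L[0]='V': occ=0, LF[0]=C('V')+0=3+0=3
L[1]='l': occ=0, LF[1]=C('l')+0=5+0=5
L[2]='O': occ=0, LF[2]=C('O')+0=1+0=1
L[3]='T': occ=0, LF[3]=C('T')+0=2+0=2
L[4]='$': occ=0, LF[4]=C('$')+0=0+0=0
L[5]='l': occ=1, LF[5]=C('l')+1=5+1=6
L[6]='o': occ=0, LF[6]=C('o')+0=8+0=8
L[7]='u': occ=0, LF[7]=C('u')+0=11+0=11
L[8]='r': occ=0, LF[8]=C('r')+0=9+0=9
L[9]='m': occ=0, LF[9]=C('m')+0=7+0=7
L[10]='d': occ=0, LF[10]=C('d')+0=4+0=4
L[11]='r': occ=1, LF[11]=C('r')+1=9+1=10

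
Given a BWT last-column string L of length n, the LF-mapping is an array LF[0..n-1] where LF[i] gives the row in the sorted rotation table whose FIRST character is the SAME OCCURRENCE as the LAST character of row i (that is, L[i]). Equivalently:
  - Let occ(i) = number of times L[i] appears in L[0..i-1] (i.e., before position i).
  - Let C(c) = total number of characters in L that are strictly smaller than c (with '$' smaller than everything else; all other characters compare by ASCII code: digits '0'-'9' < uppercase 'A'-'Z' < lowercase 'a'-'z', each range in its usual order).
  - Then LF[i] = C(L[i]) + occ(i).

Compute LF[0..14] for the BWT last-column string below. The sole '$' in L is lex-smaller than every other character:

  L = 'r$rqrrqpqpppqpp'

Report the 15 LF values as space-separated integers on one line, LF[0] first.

Answer: 11 0 12 7 13 14 8 1 9 2 3 4 10 5 6

Derivation:
Char counts: '$':1, 'p':6, 'q':4, 'r':4
C (first-col start): C('$')=0, C('p')=1, C('q')=7, C('r')=11
L[0]='r': occ=0, LF[0]=C('r')+0=11+0=11
L[1]='$': occ=0, LF[1]=C('$')+0=0+0=0
L[2]='r': occ=1, LF[2]=C('r')+1=11+1=12
L[3]='q': occ=0, LF[3]=C('q')+0=7+0=7
L[4]='r': occ=2, LF[4]=C('r')+2=11+2=13
L[5]='r': occ=3, LF[5]=C('r')+3=11+3=14
L[6]='q': occ=1, LF[6]=C('q')+1=7+1=8
L[7]='p': occ=0, LF[7]=C('p')+0=1+0=1
L[8]='q': occ=2, LF[8]=C('q')+2=7+2=9
L[9]='p': occ=1, LF[9]=C('p')+1=1+1=2
L[10]='p': occ=2, LF[10]=C('p')+2=1+2=3
L[11]='p': occ=3, LF[11]=C('p')+3=1+3=4
L[12]='q': occ=3, LF[12]=C('q')+3=7+3=10
L[13]='p': occ=4, LF[13]=C('p')+4=1+4=5
L[14]='p': occ=5, LF[14]=C('p')+5=1+5=6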